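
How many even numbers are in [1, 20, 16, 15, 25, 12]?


Check each element:
  1 is odd
  20 is even
  16 is even
  15 is odd
  25 is odd
  12 is even
Evens: [20, 16, 12]
Count of evens = 3
Final answer: 3


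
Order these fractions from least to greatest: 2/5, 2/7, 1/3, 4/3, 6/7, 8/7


Convert to decimal for comparison:
  2/5 = 0.4
  2/7 = 0.2857
  1/3 = 0.3333
  4/3 = 1.3333
  6/7 = 0.8571
  8/7 = 1.1429
Decimals in increasing order: 0.2857 < 0.3333 < 0.4 < 0.8571 < 1.1429 < 1.3333
Writing each back as its fraction gives the sorted order.
Final answer: 2/7, 1/3, 2/5, 6/7, 8/7, 4/3


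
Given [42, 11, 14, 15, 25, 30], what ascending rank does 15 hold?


Sort ascending: [11, 14, 15, 25, 30, 42]
Find 15 in the sorted list.
15 is at position 3 (1-indexed).
Final answer: 3


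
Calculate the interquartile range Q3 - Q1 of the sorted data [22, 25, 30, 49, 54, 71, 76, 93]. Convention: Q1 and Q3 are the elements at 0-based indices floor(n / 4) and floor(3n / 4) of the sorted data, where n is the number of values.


The data has n = 8 elements.
Q1 index = floor(8 / 4) = floor(2) = 2; Q3 index = floor(3 * 8 / 4) = floor(6) = 6
Q1 = element at index 2 = 30
Q3 = element at index 6 = 76
IQR = 76 - 30 = 46
Final answer: 46


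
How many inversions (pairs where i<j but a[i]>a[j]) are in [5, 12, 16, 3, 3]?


For each element, count the later elements that are smaller than it:
  5 (index 0): smaller elements after it = [3, 3] -> 2
  12 (index 1): smaller elements after it = [3, 3] -> 2
  16 (index 2): smaller elements after it = [3, 3] -> 2
  3 (index 3): smaller elements after it = [] -> 0
Total inversions = 2 + 2 + 2 + 0 = 6
Final answer: 6


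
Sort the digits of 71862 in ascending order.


The number 71862 has digits: 7, 1, 8, 6, 2
Sorted: 1, 2, 6, 7, 8
Joining the sorted digits gives the result.
Final answer: 12678


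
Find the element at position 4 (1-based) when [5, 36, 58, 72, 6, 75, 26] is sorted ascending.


Sort ascending: [5, 6, 26, 36, 58, 72, 75]
The 4th element (1-indexed) is at index 3.
Value = 36
Final answer: 36


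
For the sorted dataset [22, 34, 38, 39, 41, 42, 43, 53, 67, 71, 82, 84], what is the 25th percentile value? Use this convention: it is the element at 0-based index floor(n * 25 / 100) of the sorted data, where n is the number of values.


The dataset has n = 12 elements.
Index = floor(12 * 25 / 100) = floor(300 / 100) = floor(3) = 3
Counting from index 0 in the sorted data, the element at index 3 is 39.
Final answer: 39


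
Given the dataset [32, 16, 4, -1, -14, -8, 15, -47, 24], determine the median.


First, sort the list: [-47, -14, -8, -1, 4, 15, 16, 24, 32]
The list has 9 elements (odd count).
The middle index is 4 (0-based), and the element there is 4.
Final answer: 4


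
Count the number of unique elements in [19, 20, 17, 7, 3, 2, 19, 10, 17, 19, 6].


List all unique values:
Distinct values: [2, 3, 6, 7, 10, 17, 19, 20]
Count = 8
Final answer: 8


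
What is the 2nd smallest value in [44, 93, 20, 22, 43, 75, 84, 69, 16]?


Sort ascending: [16, 20, 22, 43, 44, 69, 75, 84, 93]
The 2nd element (1-indexed) is at index 1.
Value = 20
Final answer: 20


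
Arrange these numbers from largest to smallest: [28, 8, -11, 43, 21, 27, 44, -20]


Original list: [28, 8, -11, 43, 21, 27, 44, -20]
Repeatedly take the largest remaining element:
  Remaining [28, 8, -11, 43, 21, 27, 44, -20] -> largest is 44
  Remaining [28, 8, -11, 43, 21, 27, -20] -> largest is 43
  Remaining [28, 8, -11, 21, 27, -20] -> largest is 28
  Remaining [8, -11, 21, 27, -20] -> largest is 27
  Remaining [8, -11, 21, -20] -> largest is 21
  Remaining [8, -11, -20] -> largest is 8
  Remaining [-11, -20] -> largest is -11
  Remaining [-20] -> largest is -20
Collecting the picks in order gives the descending list.
Final answer: [44, 43, 28, 27, 21, 8, -11, -20]


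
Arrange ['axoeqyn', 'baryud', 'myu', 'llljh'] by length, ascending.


Compute lengths:
  'axoeqyn' has length 7
  'baryud' has length 6
  'myu' has length 3
  'llljh' has length 5
Lengths in increasing order: 3 < 5 < 6 < 7
Listing the words in that order gives the answer.
Final answer: ['myu', 'llljh', 'baryud', 'axoeqyn']


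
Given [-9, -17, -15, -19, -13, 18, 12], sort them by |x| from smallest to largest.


Compute absolute values:
  |-9| = 9
  |-17| = 17
  |-15| = 15
  |-19| = 19
  |-13| = 13
  |18| = 18
  |12| = 12
Absolute values in increasing order: 9 < 12 < 13 < 15 < 17 < 18 < 19
Listing the original numbers in that order gives the answer.
Final answer: [-9, 12, -13, -15, -17, 18, -19]


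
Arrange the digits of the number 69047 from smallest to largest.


The number 69047 has digits: 6, 9, 0, 4, 7
Sorted: 0, 4, 6, 7, 9
Joining the sorted digits gives the result.
Final answer: 04679


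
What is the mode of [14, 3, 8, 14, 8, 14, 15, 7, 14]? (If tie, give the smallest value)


Count the frequency of each value:
  3 appears 1 time(s)
  7 appears 1 time(s)
  8 appears 2 time(s)
  14 appears 4 time(s)
  15 appears 1 time(s)
Maximum frequency is 4.
Only 14 reaches that frequency, so it is the mode.
Final answer: 14


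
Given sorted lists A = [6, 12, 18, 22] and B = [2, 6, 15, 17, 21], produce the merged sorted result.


List A: [6, 12, 18, 22]
List B: [2, 6, 15, 17, 21]
Repeatedly compare the front elements and take the smaller:
  6 vs 2 -> take 2
  6 vs 6 -> take 6
  12 vs 6 -> take 6
  12 vs 15 -> take 12
  18 vs 15 -> take 15
  18 vs 17 -> take 17
  18 vs 21 -> take 18
  22 vs 21 -> take 21
  B is exhausted; append the rest of A: [22]
Final answer: [2, 6, 6, 12, 15, 17, 18, 21, 22]


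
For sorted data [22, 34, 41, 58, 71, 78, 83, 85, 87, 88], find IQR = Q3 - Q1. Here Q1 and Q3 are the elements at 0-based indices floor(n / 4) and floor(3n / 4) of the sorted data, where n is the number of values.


The data has n = 10 elements.
Q1 index = floor(10 / 4) = floor(2.5) = 2; Q3 index = floor(3 * 10 / 4) = floor(7.5) = 7
Q1 = element at index 2 = 41
Q3 = element at index 7 = 85
IQR = 85 - 41 = 44
Final answer: 44


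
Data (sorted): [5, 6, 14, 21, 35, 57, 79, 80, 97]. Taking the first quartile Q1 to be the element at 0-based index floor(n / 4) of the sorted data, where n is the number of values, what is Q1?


The list has n = 9 elements.
Q1 index = floor(9 / 4) = floor(2.25) = 2
Counting from index 0 in the sorted data, the element at index 2 is 14.
Final answer: 14


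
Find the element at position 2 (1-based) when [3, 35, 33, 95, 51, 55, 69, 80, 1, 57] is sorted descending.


Sort descending: [95, 80, 69, 57, 55, 51, 35, 33, 3, 1]
The 2nd element (1-indexed) is at index 1.
Value = 80
Final answer: 80


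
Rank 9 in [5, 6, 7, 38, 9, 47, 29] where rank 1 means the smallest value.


Sort ascending: [5, 6, 7, 9, 29, 38, 47]
Find 9 in the sorted list.
9 is at position 4 (1-indexed).
Final answer: 4


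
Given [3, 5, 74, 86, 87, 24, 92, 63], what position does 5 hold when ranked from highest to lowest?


Sort descending: [92, 87, 86, 74, 63, 24, 5, 3]
Find 5 in the sorted list.
5 is at position 7.
Final answer: 7


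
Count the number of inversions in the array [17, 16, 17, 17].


For each element, count the later elements that are smaller than it:
  17 (index 0): smaller elements after it = [16] -> 1
  16 (index 1): smaller elements after it = [] -> 0
  17 (index 2): smaller elements after it = [] -> 0
Total inversions = 1 + 0 + 0 = 1
Final answer: 1


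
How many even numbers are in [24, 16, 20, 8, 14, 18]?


Check each element:
  24 is even
  16 is even
  20 is even
  8 is even
  14 is even
  18 is even
Evens: [24, 16, 20, 8, 14, 18]
Count of evens = 6
Final answer: 6


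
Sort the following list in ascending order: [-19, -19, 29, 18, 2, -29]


Original list: [-19, -19, 29, 18, 2, -29]
Repeatedly take the smallest remaining element:
  Remaining [-19, -19, 29, 18, 2, -29] -> smallest is -29
  Remaining [-19, -19, 29, 18, 2] -> smallest is -19
  Remaining [-19, 29, 18, 2] -> smallest is -19
  Remaining [29, 18, 2] -> smallest is 2
  Remaining [29, 18] -> smallest is 18
  Remaining [29] -> smallest is 29
Collecting the picks in order gives the sorted list.
Final answer: [-29, -19, -19, 2, 18, 29]


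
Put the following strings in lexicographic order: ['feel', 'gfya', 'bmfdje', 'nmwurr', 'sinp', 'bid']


Compare strings character by character (the first differing letter decides):
  'bid' < 'bmfdje' since 'i' < 'm' at position 2
  'bmfdje' < 'feel' since 'b' < 'f' at position 1
  'feel' < 'gfya' since 'f' < 'g' at position 1
  'gfya' < 'nmwurr' since 'g' < 'n' at position 1
  'nmwurr' < 'sinp' since 'n' < 's' at position 1
Chaining these comparisons gives the alphabetical order.
Final answer: ['bid', 'bmfdje', 'feel', 'gfya', 'nmwurr', 'sinp']


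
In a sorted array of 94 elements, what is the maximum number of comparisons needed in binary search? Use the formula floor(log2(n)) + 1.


Binary search halves the search space each step.
Maximum comparisons = floor(log2(94)) + 1
log2(94) = 6.5546
floor(log2(94)) = 6, so 6 + 1 = 7
Final answer: 7


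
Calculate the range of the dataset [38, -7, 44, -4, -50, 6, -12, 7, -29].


Maximum value: 44
Minimum value: -50
Range = 44 - (-50) = 94
Final answer: 94


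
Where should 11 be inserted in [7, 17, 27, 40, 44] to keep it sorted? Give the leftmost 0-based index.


List is sorted: [7, 17, 27, 40, 44]
We need the leftmost position where 11 can be inserted, i.e. the first index whose element is >= 11 (or the end of the list if none is).
Binary search with low=0, high=5 (0-based indices):
  low=0, high=5, mid=2: a[2]=27 >= 11, so high = 2
  low=0, high=2, mid=1: a[1]=17 >= 11, so high = 1
  low=0, high=1, mid=0: a[0]=7 < 11, so low = 1
Now low = high = 1, so the insertion index is 1.
Final answer: 1


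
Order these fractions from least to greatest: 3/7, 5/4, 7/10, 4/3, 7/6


Convert to decimal for comparison:
  3/7 = 0.4286
  5/4 = 1.25
  7/10 = 0.7
  4/3 = 1.3333
  7/6 = 1.1667
Decimals in increasing order: 0.4286 < 0.7 < 1.1667 < 1.25 < 1.3333
Writing each back as its fraction gives the sorted order.
Final answer: 3/7, 7/10, 7/6, 5/4, 4/3


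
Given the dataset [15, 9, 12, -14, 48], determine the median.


First, sort the list: [-14, 9, 12, 15, 48]
The list has 5 elements (odd count).
The middle index is 2 (0-based), and the element there is 12.
Final answer: 12


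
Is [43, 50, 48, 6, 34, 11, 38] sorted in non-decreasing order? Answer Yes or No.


Check consecutive pairs:
  43 <= 50? True
  50 <= 48? False
  48 <= 6? False
  6 <= 34? True
  34 <= 11? False
  11 <= 38? True
3 consecutive pair(s) are out of order, so the list is not sorted.
Final answer: No


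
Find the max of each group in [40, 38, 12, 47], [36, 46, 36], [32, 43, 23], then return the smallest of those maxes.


Find max of each group:
  Group 1: [40, 38, 12, 47] -> max = 47
  Group 2: [36, 46, 36] -> max = 46
  Group 3: [32, 43, 23] -> max = 43
Maxes: [47, 46, 43]
Minimum of maxes = 43
Final answer: 43


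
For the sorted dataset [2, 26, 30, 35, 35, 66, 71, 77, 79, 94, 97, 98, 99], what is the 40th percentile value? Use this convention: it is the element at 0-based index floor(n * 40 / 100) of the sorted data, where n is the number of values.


The dataset has n = 13 elements.
Index = floor(13 * 40 / 100) = floor(520 / 100) = floor(5.2) = 5
Counting from index 0 in the sorted data, the element at index 5 is 66.
Final answer: 66


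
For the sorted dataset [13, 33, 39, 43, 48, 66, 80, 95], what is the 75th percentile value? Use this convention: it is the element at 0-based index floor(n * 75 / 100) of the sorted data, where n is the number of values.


The dataset has n = 8 elements.
Index = floor(8 * 75 / 100) = floor(600 / 100) = floor(6) = 6
Counting from index 0 in the sorted data, the element at index 6 is 80.
Final answer: 80


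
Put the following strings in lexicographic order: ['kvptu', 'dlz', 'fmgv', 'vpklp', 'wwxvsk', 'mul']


Compare strings character by character (the first differing letter decides):
  'dlz' < 'fmgv' since 'd' < 'f' at position 1
  'fmgv' < 'kvptu' since 'f' < 'k' at position 1
  'kvptu' < 'mul' since 'k' < 'm' at position 1
  'mul' < 'vpklp' since 'm' < 'v' at position 1
  'vpklp' < 'wwxvsk' since 'v' < 'w' at position 1
Chaining these comparisons gives the alphabetical order.
Final answer: ['dlz', 'fmgv', 'kvptu', 'mul', 'vpklp', 'wwxvsk']


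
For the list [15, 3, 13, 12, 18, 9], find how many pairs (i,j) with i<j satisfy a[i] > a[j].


For each element, count the later elements that are smaller than it:
  15 (index 0): smaller elements after it = [3, 13, 12, 9] -> 4
  3 (index 1): smaller elements after it = [] -> 0
  13 (index 2): smaller elements after it = [12, 9] -> 2
  12 (index 3): smaller elements after it = [9] -> 1
  18 (index 4): smaller elements after it = [9] -> 1
Total inversions = 4 + 0 + 2 + 1 + 1 = 8
Final answer: 8


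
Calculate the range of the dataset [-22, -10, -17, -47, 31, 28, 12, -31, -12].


Maximum value: 31
Minimum value: -47
Range = 31 - (-47) = 78
Final answer: 78


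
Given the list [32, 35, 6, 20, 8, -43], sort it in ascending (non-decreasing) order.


Original list: [32, 35, 6, 20, 8, -43]
Repeatedly take the smallest remaining element:
  Remaining [32, 35, 6, 20, 8, -43] -> smallest is -43
  Remaining [32, 35, 6, 20, 8] -> smallest is 6
  Remaining [32, 35, 20, 8] -> smallest is 8
  Remaining [32, 35, 20] -> smallest is 20
  Remaining [32, 35] -> smallest is 32
  Remaining [35] -> smallest is 35
Collecting the picks in order gives the sorted list.
Final answer: [-43, 6, 8, 20, 32, 35]


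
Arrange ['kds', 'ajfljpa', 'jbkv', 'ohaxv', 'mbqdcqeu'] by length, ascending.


Compute lengths:
  'kds' has length 3
  'ajfljpa' has length 7
  'jbkv' has length 4
  'ohaxv' has length 5
  'mbqdcqeu' has length 8
Lengths in increasing order: 3 < 4 < 5 < 7 < 8
Listing the words in that order gives the answer.
Final answer: ['kds', 'jbkv', 'ohaxv', 'ajfljpa', 'mbqdcqeu']


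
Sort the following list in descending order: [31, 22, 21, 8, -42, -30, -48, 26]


Original list: [31, 22, 21, 8, -42, -30, -48, 26]
Repeatedly take the largest remaining element:
  Remaining [31, 22, 21, 8, -42, -30, -48, 26] -> largest is 31
  Remaining [22, 21, 8, -42, -30, -48, 26] -> largest is 26
  Remaining [22, 21, 8, -42, -30, -48] -> largest is 22
  Remaining [21, 8, -42, -30, -48] -> largest is 21
  Remaining [8, -42, -30, -48] -> largest is 8
  Remaining [-42, -30, -48] -> largest is -30
  Remaining [-42, -48] -> largest is -42
  Remaining [-48] -> largest is -48
Collecting the picks in order gives the descending list.
Final answer: [31, 26, 22, 21, 8, -30, -42, -48]


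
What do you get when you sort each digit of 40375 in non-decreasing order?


The number 40375 has digits: 4, 0, 3, 7, 5
Sorted: 0, 3, 4, 5, 7
Joining the sorted digits gives the result.
Final answer: 03457


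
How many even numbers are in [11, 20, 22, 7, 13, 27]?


Check each element:
  11 is odd
  20 is even
  22 is even
  7 is odd
  13 is odd
  27 is odd
Evens: [20, 22]
Count of evens = 2
Final answer: 2


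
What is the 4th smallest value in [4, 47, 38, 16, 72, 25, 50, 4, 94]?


Sort ascending: [4, 4, 16, 25, 38, 47, 50, 72, 94]
The 4th element (1-indexed) is at index 3.
Value = 25
Final answer: 25


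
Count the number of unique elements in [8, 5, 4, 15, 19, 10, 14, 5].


List all unique values:
Distinct values: [4, 5, 8, 10, 14, 15, 19]
Count = 7
Final answer: 7


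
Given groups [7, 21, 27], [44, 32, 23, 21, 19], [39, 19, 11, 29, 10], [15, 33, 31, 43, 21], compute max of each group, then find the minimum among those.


Find max of each group:
  Group 1: [7, 21, 27] -> max = 27
  Group 2: [44, 32, 23, 21, 19] -> max = 44
  Group 3: [39, 19, 11, 29, 10] -> max = 39
  Group 4: [15, 33, 31, 43, 21] -> max = 43
Maxes: [27, 44, 39, 43]
Minimum of maxes = 27
Final answer: 27


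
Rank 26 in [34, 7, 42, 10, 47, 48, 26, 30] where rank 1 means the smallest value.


Sort ascending: [7, 10, 26, 30, 34, 42, 47, 48]
Find 26 in the sorted list.
26 is at position 3 (1-indexed).
Final answer: 3


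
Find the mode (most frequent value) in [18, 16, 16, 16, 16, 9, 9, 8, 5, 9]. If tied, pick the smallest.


Count the frequency of each value:
  5 appears 1 time(s)
  8 appears 1 time(s)
  9 appears 3 time(s)
  16 appears 4 time(s)
  18 appears 1 time(s)
Maximum frequency is 4.
Only 16 reaches that frequency, so it is the mode.
Final answer: 16


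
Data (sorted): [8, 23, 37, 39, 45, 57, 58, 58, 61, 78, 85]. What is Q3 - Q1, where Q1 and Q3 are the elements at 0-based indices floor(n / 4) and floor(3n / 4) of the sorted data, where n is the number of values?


The data has n = 11 elements.
Q1 index = floor(11 / 4) = floor(2.75) = 2; Q3 index = floor(3 * 11 / 4) = floor(8.25) = 8
Q1 = element at index 2 = 37
Q3 = element at index 8 = 61
IQR = 61 - 37 = 24
Final answer: 24


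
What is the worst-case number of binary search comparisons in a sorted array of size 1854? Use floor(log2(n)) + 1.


Binary search halves the search space each step.
Maximum comparisons = floor(log2(1854)) + 1
log2(1854) = 10.8564
floor(log2(1854)) = 10, so 10 + 1 = 11
Final answer: 11


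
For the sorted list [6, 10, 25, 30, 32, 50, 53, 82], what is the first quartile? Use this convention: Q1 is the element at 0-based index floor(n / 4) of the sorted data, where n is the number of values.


The list has n = 8 elements.
Q1 index = floor(8 / 4) = floor(2) = 2
Counting from index 0 in the sorted data, the element at index 2 is 25.
Final answer: 25


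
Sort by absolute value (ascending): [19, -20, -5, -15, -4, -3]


Compute absolute values:
  |19| = 19
  |-20| = 20
  |-5| = 5
  |-15| = 15
  |-4| = 4
  |-3| = 3
Absolute values in increasing order: 3 < 4 < 5 < 15 < 19 < 20
Listing the original numbers in that order gives the answer.
Final answer: [-3, -4, -5, -15, 19, -20]


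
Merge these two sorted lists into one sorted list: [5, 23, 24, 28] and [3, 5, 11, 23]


List A: [5, 23, 24, 28]
List B: [3, 5, 11, 23]
Repeatedly compare the front elements and take the smaller:
  5 vs 3 -> take 3
  5 vs 5 -> take 5
  23 vs 5 -> take 5
  23 vs 11 -> take 11
  23 vs 23 -> take 23
  24 vs 23 -> take 23
  B is exhausted; append the rest of A: [24, 28]
Final answer: [3, 5, 5, 11, 23, 23, 24, 28]


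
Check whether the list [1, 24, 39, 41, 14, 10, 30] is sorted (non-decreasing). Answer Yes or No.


Check consecutive pairs:
  1 <= 24? True
  24 <= 39? True
  39 <= 41? True
  41 <= 14? False
  14 <= 10? False
  10 <= 30? True
2 consecutive pair(s) are out of order, so the list is not sorted.
Final answer: No


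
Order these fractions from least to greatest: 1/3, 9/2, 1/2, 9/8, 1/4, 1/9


Convert to decimal for comparison:
  1/3 = 0.3333
  9/2 = 4.5
  1/2 = 0.5
  9/8 = 1.125
  1/4 = 0.25
  1/9 = 0.1111
Decimals in increasing order: 0.1111 < 0.25 < 0.3333 < 0.5 < 1.125 < 4.5
Writing each back as its fraction gives the sorted order.
Final answer: 1/9, 1/4, 1/3, 1/2, 9/8, 9/2


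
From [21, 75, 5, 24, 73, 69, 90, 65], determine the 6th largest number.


Sort descending: [90, 75, 73, 69, 65, 24, 21, 5]
The 6th element (1-indexed) is at index 5.
Value = 24
Final answer: 24


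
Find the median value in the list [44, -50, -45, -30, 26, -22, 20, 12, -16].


First, sort the list: [-50, -45, -30, -22, -16, 12, 20, 26, 44]
The list has 9 elements (odd count).
The middle index is 4 (0-based), and the element there is -16.
Final answer: -16


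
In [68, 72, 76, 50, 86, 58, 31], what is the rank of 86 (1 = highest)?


Sort descending: [86, 76, 72, 68, 58, 50, 31]
Find 86 in the sorted list.
86 is at position 1.
Final answer: 1


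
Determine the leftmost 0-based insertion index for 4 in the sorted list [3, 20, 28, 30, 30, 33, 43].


List is sorted: [3, 20, 28, 30, 30, 33, 43]
We need the leftmost position where 4 can be inserted, i.e. the first index whose element is >= 4 (or the end of the list if none is).
Binary search with low=0, high=7 (0-based indices):
  low=0, high=7, mid=3: a[3]=30 >= 4, so high = 3
  low=0, high=3, mid=1: a[1]=20 >= 4, so high = 1
  low=0, high=1, mid=0: a[0]=3 < 4, so low = 1
Now low = high = 1, so the insertion index is 1.
Final answer: 1


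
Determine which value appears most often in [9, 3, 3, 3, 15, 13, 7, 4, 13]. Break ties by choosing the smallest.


Count the frequency of each value:
  3 appears 3 time(s)
  4 appears 1 time(s)
  7 appears 1 time(s)
  9 appears 1 time(s)
  13 appears 2 time(s)
  15 appears 1 time(s)
Maximum frequency is 3.
Only 3 reaches that frequency, so it is the mode.
Final answer: 3


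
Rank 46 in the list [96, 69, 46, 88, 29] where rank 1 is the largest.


Sort descending: [96, 88, 69, 46, 29]
Find 46 in the sorted list.
46 is at position 4.
Final answer: 4


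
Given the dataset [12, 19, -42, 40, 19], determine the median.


First, sort the list: [-42, 12, 19, 19, 40]
The list has 5 elements (odd count).
The middle index is 2 (0-based), and the element there is 19.
Final answer: 19


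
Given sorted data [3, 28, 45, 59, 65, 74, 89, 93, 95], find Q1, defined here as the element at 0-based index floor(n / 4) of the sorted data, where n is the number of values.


The list has n = 9 elements.
Q1 index = floor(9 / 4) = floor(2.25) = 2
Counting from index 0 in the sorted data, the element at index 2 is 45.
Final answer: 45


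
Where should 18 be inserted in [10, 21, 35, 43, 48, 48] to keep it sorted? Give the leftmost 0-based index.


List is sorted: [10, 21, 35, 43, 48, 48]
We need the leftmost position where 18 can be inserted, i.e. the first index whose element is >= 18 (or the end of the list if none is).
Binary search with low=0, high=6 (0-based indices):
  low=0, high=6, mid=3: a[3]=43 >= 18, so high = 3
  low=0, high=3, mid=1: a[1]=21 >= 18, so high = 1
  low=0, high=1, mid=0: a[0]=10 < 18, so low = 1
Now low = high = 1, so the insertion index is 1.
Final answer: 1


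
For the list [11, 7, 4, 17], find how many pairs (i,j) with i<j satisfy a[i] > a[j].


For each element, count the later elements that are smaller than it:
  11 (index 0): smaller elements after it = [7, 4] -> 2
  7 (index 1): smaller elements after it = [4] -> 1
  4 (index 2): smaller elements after it = [] -> 0
Total inversions = 2 + 1 + 0 = 3
Final answer: 3


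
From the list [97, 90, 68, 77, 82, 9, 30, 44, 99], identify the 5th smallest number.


Sort ascending: [9, 30, 44, 68, 77, 82, 90, 97, 99]
The 5th element (1-indexed) is at index 4.
Value = 77
Final answer: 77


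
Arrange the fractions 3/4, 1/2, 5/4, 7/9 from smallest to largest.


Convert to decimal for comparison:
  3/4 = 0.75
  1/2 = 0.5
  5/4 = 1.25
  7/9 = 0.7778
Decimals in increasing order: 0.5 < 0.75 < 0.7778 < 1.25
Writing each back as its fraction gives the sorted order.
Final answer: 1/2, 3/4, 7/9, 5/4


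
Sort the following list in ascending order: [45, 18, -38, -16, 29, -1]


Original list: [45, 18, -38, -16, 29, -1]
Repeatedly take the smallest remaining element:
  Remaining [45, 18, -38, -16, 29, -1] -> smallest is -38
  Remaining [45, 18, -16, 29, -1] -> smallest is -16
  Remaining [45, 18, 29, -1] -> smallest is -1
  Remaining [45, 18, 29] -> smallest is 18
  Remaining [45, 29] -> smallest is 29
  Remaining [45] -> smallest is 45
Collecting the picks in order gives the sorted list.
Final answer: [-38, -16, -1, 18, 29, 45]


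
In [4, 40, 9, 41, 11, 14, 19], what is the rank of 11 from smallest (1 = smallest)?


Sort ascending: [4, 9, 11, 14, 19, 40, 41]
Find 11 in the sorted list.
11 is at position 3 (1-indexed).
Final answer: 3


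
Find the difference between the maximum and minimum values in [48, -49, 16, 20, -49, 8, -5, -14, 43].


Maximum value: 48
Minimum value: -49
Range = 48 - (-49) = 97
Final answer: 97


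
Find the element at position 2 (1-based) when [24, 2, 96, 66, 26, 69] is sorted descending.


Sort descending: [96, 69, 66, 26, 24, 2]
The 2nd element (1-indexed) is at index 1.
Value = 69
Final answer: 69


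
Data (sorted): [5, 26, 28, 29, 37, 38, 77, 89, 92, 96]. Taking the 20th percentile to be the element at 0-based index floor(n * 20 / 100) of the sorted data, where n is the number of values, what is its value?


The dataset has n = 10 elements.
Index = floor(10 * 20 / 100) = floor(200 / 100) = floor(2) = 2
Counting from index 0 in the sorted data, the element at index 2 is 28.
Final answer: 28


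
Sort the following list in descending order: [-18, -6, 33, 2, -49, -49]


Original list: [-18, -6, 33, 2, -49, -49]
Repeatedly take the largest remaining element:
  Remaining [-18, -6, 33, 2, -49, -49] -> largest is 33
  Remaining [-18, -6, 2, -49, -49] -> largest is 2
  Remaining [-18, -6, -49, -49] -> largest is -6
  Remaining [-18, -49, -49] -> largest is -18
  Remaining [-49, -49] -> largest is -49
  Remaining [-49] -> largest is -49
Collecting the picks in order gives the descending list.
Final answer: [33, 2, -6, -18, -49, -49]


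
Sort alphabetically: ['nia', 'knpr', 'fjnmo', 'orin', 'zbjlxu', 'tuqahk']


Compare strings character by character (the first differing letter decides):
  'fjnmo' < 'knpr' since 'f' < 'k' at position 1
  'knpr' < 'nia' since 'k' < 'n' at position 1
  'nia' < 'orin' since 'n' < 'o' at position 1
  'orin' < 'tuqahk' since 'o' < 't' at position 1
  'tuqahk' < 'zbjlxu' since 't' < 'z' at position 1
Chaining these comparisons gives the alphabetical order.
Final answer: ['fjnmo', 'knpr', 'nia', 'orin', 'tuqahk', 'zbjlxu']


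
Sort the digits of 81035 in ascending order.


The number 81035 has digits: 8, 1, 0, 3, 5
Sorted: 0, 1, 3, 5, 8
Joining the sorted digits gives the result.
Final answer: 01358


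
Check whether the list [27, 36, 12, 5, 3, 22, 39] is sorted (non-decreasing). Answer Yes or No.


Check consecutive pairs:
  27 <= 36? True
  36 <= 12? False
  12 <= 5? False
  5 <= 3? False
  3 <= 22? True
  22 <= 39? True
3 consecutive pair(s) are out of order, so the list is not sorted.
Final answer: No


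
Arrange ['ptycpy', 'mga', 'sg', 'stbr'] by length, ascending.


Compute lengths:
  'ptycpy' has length 6
  'mga' has length 3
  'sg' has length 2
  'stbr' has length 4
Lengths in increasing order: 2 < 3 < 4 < 6
Listing the words in that order gives the answer.
Final answer: ['sg', 'mga', 'stbr', 'ptycpy']


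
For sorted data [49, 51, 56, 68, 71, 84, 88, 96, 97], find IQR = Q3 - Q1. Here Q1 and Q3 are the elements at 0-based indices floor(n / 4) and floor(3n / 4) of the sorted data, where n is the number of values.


The data has n = 9 elements.
Q1 index = floor(9 / 4) = floor(2.25) = 2; Q3 index = floor(3 * 9 / 4) = floor(6.75) = 6
Q1 = element at index 2 = 56
Q3 = element at index 6 = 88
IQR = 88 - 56 = 32
Final answer: 32


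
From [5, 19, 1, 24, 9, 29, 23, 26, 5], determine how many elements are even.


Check each element:
  5 is odd
  19 is odd
  1 is odd
  24 is even
  9 is odd
  29 is odd
  23 is odd
  26 is even
  5 is odd
Evens: [24, 26]
Count of evens = 2
Final answer: 2


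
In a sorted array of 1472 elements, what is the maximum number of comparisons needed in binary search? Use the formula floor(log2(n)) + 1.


Binary search halves the search space each step.
Maximum comparisons = floor(log2(1472)) + 1
log2(1472) = 10.5236
floor(log2(1472)) = 10, so 10 + 1 = 11
Final answer: 11


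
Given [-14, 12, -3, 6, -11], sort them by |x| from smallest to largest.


Compute absolute values:
  |-14| = 14
  |12| = 12
  |-3| = 3
  |6| = 6
  |-11| = 11
Absolute values in increasing order: 3 < 6 < 11 < 12 < 14
Listing the original numbers in that order gives the answer.
Final answer: [-3, 6, -11, 12, -14]


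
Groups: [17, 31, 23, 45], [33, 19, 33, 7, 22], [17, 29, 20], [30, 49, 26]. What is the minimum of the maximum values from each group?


Find max of each group:
  Group 1: [17, 31, 23, 45] -> max = 45
  Group 2: [33, 19, 33, 7, 22] -> max = 33
  Group 3: [17, 29, 20] -> max = 29
  Group 4: [30, 49, 26] -> max = 49
Maxes: [45, 33, 29, 49]
Minimum of maxes = 29
Final answer: 29


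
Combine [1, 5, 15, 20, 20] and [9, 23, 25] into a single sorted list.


List A: [1, 5, 15, 20, 20]
List B: [9, 23, 25]
Repeatedly compare the front elements and take the smaller:
  1 vs 9 -> take 1
  5 vs 9 -> take 5
  15 vs 9 -> take 9
  15 vs 23 -> take 15
  20 vs 23 -> take 20
  20 vs 23 -> take 20
  A is exhausted; append the rest of B: [23, 25]
Final answer: [1, 5, 9, 15, 20, 20, 23, 25]


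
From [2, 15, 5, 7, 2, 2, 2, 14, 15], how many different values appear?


List all unique values:
Distinct values: [2, 5, 7, 14, 15]
Count = 5
Final answer: 5


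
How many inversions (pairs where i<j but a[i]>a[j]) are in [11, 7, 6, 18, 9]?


For each element, count the later elements that are smaller than it:
  11 (index 0): smaller elements after it = [7, 6, 9] -> 3
  7 (index 1): smaller elements after it = [6] -> 1
  6 (index 2): smaller elements after it = [] -> 0
  18 (index 3): smaller elements after it = [9] -> 1
Total inversions = 3 + 1 + 0 + 1 = 5
Final answer: 5


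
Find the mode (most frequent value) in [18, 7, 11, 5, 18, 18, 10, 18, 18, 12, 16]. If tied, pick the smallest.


Count the frequency of each value:
  5 appears 1 time(s)
  7 appears 1 time(s)
  10 appears 1 time(s)
  11 appears 1 time(s)
  12 appears 1 time(s)
  16 appears 1 time(s)
  18 appears 5 time(s)
Maximum frequency is 5.
Only 18 reaches that frequency, so it is the mode.
Final answer: 18


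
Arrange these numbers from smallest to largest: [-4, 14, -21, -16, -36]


Original list: [-4, 14, -21, -16, -36]
Repeatedly take the smallest remaining element:
  Remaining [-4, 14, -21, -16, -36] -> smallest is -36
  Remaining [-4, 14, -21, -16] -> smallest is -21
  Remaining [-4, 14, -16] -> smallest is -16
  Remaining [-4, 14] -> smallest is -4
  Remaining [14] -> smallest is 14
Collecting the picks in order gives the sorted list.
Final answer: [-36, -21, -16, -4, 14]


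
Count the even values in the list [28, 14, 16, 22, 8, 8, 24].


Check each element:
  28 is even
  14 is even
  16 is even
  22 is even
  8 is even
  8 is even
  24 is even
Evens: [28, 14, 16, 22, 8, 8, 24]
Count of evens = 7
Final answer: 7


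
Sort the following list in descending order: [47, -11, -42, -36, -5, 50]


Original list: [47, -11, -42, -36, -5, 50]
Repeatedly take the largest remaining element:
  Remaining [47, -11, -42, -36, -5, 50] -> largest is 50
  Remaining [47, -11, -42, -36, -5] -> largest is 47
  Remaining [-11, -42, -36, -5] -> largest is -5
  Remaining [-11, -42, -36] -> largest is -11
  Remaining [-42, -36] -> largest is -36
  Remaining [-42] -> largest is -42
Collecting the picks in order gives the descending list.
Final answer: [50, 47, -5, -11, -36, -42]


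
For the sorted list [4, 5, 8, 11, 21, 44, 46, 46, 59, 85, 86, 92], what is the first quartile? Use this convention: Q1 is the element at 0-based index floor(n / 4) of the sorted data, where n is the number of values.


The list has n = 12 elements.
Q1 index = floor(12 / 4) = floor(3) = 3
Counting from index 0 in the sorted data, the element at index 3 is 11.
Final answer: 11


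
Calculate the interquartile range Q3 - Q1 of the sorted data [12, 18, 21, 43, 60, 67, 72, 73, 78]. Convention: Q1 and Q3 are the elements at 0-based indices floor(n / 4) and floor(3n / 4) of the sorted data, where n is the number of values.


The data has n = 9 elements.
Q1 index = floor(9 / 4) = floor(2.25) = 2; Q3 index = floor(3 * 9 / 4) = floor(6.75) = 6
Q1 = element at index 2 = 21
Q3 = element at index 6 = 72
IQR = 72 - 21 = 51
Final answer: 51


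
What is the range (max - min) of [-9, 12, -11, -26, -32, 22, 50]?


Maximum value: 50
Minimum value: -32
Range = 50 - (-32) = 82
Final answer: 82


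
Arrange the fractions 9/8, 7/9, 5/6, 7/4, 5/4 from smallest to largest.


Convert to decimal for comparison:
  9/8 = 1.125
  7/9 = 0.7778
  5/6 = 0.8333
  7/4 = 1.75
  5/4 = 1.25
Decimals in increasing order: 0.7778 < 0.8333 < 1.125 < 1.25 < 1.75
Writing each back as its fraction gives the sorted order.
Final answer: 7/9, 5/6, 9/8, 5/4, 7/4


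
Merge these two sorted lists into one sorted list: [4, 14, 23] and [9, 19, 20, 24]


List A: [4, 14, 23]
List B: [9, 19, 20, 24]
Repeatedly compare the front elements and take the smaller:
  4 vs 9 -> take 4
  14 vs 9 -> take 9
  14 vs 19 -> take 14
  23 vs 19 -> take 19
  23 vs 20 -> take 20
  23 vs 24 -> take 23
  A is exhausted; append the rest of B: [24]
Final answer: [4, 9, 14, 19, 20, 23, 24]


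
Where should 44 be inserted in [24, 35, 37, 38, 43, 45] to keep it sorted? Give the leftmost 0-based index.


List is sorted: [24, 35, 37, 38, 43, 45]
We need the leftmost position where 44 can be inserted, i.e. the first index whose element is >= 44 (or the end of the list if none is).
Binary search with low=0, high=6 (0-based indices):
  low=0, high=6, mid=3: a[3]=38 < 44, so low = 4
  low=4, high=6, mid=5: a[5]=45 >= 44, so high = 5
  low=4, high=5, mid=4: a[4]=43 < 44, so low = 5
Now low = high = 5, so the insertion index is 5.
Final answer: 5


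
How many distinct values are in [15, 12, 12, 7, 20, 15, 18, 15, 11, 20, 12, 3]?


List all unique values:
Distinct values: [3, 7, 11, 12, 15, 18, 20]
Count = 7
Final answer: 7


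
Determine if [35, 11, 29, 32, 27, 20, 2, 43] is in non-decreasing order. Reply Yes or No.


Check consecutive pairs:
  35 <= 11? False
  11 <= 29? True
  29 <= 32? True
  32 <= 27? False
  27 <= 20? False
  20 <= 2? False
  2 <= 43? True
4 consecutive pair(s) are out of order, so the list is not sorted.
Final answer: No


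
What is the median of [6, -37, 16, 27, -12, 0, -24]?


First, sort the list: [-37, -24, -12, 0, 6, 16, 27]
The list has 7 elements (odd count).
The middle index is 3 (0-based), and the element there is 0.
Final answer: 0


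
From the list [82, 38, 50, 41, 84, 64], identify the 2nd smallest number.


Sort ascending: [38, 41, 50, 64, 82, 84]
The 2nd element (1-indexed) is at index 1.
Value = 41
Final answer: 41


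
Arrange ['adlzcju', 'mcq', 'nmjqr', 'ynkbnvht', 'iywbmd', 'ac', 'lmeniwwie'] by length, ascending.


Compute lengths:
  'adlzcju' has length 7
  'mcq' has length 3
  'nmjqr' has length 5
  'ynkbnvht' has length 8
  'iywbmd' has length 6
  'ac' has length 2
  'lmeniwwie' has length 9
Lengths in increasing order: 2 < 3 < 5 < 6 < 7 < 8 < 9
Listing the words in that order gives the answer.
Final answer: ['ac', 'mcq', 'nmjqr', 'iywbmd', 'adlzcju', 'ynkbnvht', 'lmeniwwie']


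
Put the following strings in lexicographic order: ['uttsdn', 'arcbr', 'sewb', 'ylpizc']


Compare strings character by character (the first differing letter decides):
  'arcbr' < 'sewb' since 'a' < 's' at position 1
  'sewb' < 'uttsdn' since 's' < 'u' at position 1
  'uttsdn' < 'ylpizc' since 'u' < 'y' at position 1
Chaining these comparisons gives the alphabetical order.
Final answer: ['arcbr', 'sewb', 'uttsdn', 'ylpizc']


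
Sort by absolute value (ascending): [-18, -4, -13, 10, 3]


Compute absolute values:
  |-18| = 18
  |-4| = 4
  |-13| = 13
  |10| = 10
  |3| = 3
Absolute values in increasing order: 3 < 4 < 10 < 13 < 18
Listing the original numbers in that order gives the answer.
Final answer: [3, -4, 10, -13, -18]


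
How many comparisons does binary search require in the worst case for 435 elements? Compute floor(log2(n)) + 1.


Binary search halves the search space each step.
Maximum comparisons = floor(log2(435)) + 1
log2(435) = 8.7649
floor(log2(435)) = 8, so 8 + 1 = 9
Final answer: 9


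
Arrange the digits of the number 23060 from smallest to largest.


The number 23060 has digits: 2, 3, 0, 6, 0
Sorted: 0, 0, 2, 3, 6
Joining the sorted digits gives the result.
Final answer: 00236


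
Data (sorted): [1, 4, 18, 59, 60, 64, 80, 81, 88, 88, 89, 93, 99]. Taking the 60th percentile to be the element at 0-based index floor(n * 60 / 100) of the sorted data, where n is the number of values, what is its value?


The dataset has n = 13 elements.
Index = floor(13 * 60 / 100) = floor(780 / 100) = floor(7.8) = 7
Counting from index 0 in the sorted data, the element at index 7 is 81.
Final answer: 81


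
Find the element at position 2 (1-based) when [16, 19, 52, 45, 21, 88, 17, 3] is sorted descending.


Sort descending: [88, 52, 45, 21, 19, 17, 16, 3]
The 2nd element (1-indexed) is at index 1.
Value = 52
Final answer: 52


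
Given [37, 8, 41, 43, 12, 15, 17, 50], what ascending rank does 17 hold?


Sort ascending: [8, 12, 15, 17, 37, 41, 43, 50]
Find 17 in the sorted list.
17 is at position 4 (1-indexed).
Final answer: 4


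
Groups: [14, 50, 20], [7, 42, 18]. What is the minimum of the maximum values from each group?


Find max of each group:
  Group 1: [14, 50, 20] -> max = 50
  Group 2: [7, 42, 18] -> max = 42
Maxes: [50, 42]
Minimum of maxes = 42
Final answer: 42


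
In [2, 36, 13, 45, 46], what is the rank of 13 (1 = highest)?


Sort descending: [46, 45, 36, 13, 2]
Find 13 in the sorted list.
13 is at position 4.
Final answer: 4


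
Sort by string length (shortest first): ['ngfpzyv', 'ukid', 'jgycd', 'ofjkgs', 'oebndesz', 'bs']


Compute lengths:
  'ngfpzyv' has length 7
  'ukid' has length 4
  'jgycd' has length 5
  'ofjkgs' has length 6
  'oebndesz' has length 8
  'bs' has length 2
Lengths in increasing order: 2 < 4 < 5 < 6 < 7 < 8
Listing the words in that order gives the answer.
Final answer: ['bs', 'ukid', 'jgycd', 'ofjkgs', 'ngfpzyv', 'oebndesz']


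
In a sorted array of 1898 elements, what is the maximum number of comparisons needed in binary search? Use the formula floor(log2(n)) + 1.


Binary search halves the search space each step.
Maximum comparisons = floor(log2(1898)) + 1
log2(1898) = 10.8903
floor(log2(1898)) = 10, so 10 + 1 = 11
Final answer: 11


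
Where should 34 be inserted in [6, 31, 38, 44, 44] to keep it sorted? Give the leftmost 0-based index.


List is sorted: [6, 31, 38, 44, 44]
We need the leftmost position where 34 can be inserted, i.e. the first index whose element is >= 34 (or the end of the list if none is).
Binary search with low=0, high=5 (0-based indices):
  low=0, high=5, mid=2: a[2]=38 >= 34, so high = 2
  low=0, high=2, mid=1: a[1]=31 < 34, so low = 2
Now low = high = 2, so the insertion index is 2.
Final answer: 2


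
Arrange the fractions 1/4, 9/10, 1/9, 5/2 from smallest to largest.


Convert to decimal for comparison:
  1/4 = 0.25
  9/10 = 0.9
  1/9 = 0.1111
  5/2 = 2.5
Decimals in increasing order: 0.1111 < 0.25 < 0.9 < 2.5
Writing each back as its fraction gives the sorted order.
Final answer: 1/9, 1/4, 9/10, 5/2


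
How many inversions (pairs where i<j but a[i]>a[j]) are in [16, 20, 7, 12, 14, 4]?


For each element, count the later elements that are smaller than it:
  16 (index 0): smaller elements after it = [7, 12, 14, 4] -> 4
  20 (index 1): smaller elements after it = [7, 12, 14, 4] -> 4
  7 (index 2): smaller elements after it = [4] -> 1
  12 (index 3): smaller elements after it = [4] -> 1
  14 (index 4): smaller elements after it = [4] -> 1
Total inversions = 4 + 4 + 1 + 1 + 1 = 11
Final answer: 11


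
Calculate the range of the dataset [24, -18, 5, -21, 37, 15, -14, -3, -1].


Maximum value: 37
Minimum value: -21
Range = 37 - (-21) = 58
Final answer: 58


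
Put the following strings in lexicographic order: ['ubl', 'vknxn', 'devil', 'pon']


Compare strings character by character (the first differing letter decides):
  'devil' < 'pon' since 'd' < 'p' at position 1
  'pon' < 'ubl' since 'p' < 'u' at position 1
  'ubl' < 'vknxn' since 'u' < 'v' at position 1
Chaining these comparisons gives the alphabetical order.
Final answer: ['devil', 'pon', 'ubl', 'vknxn']


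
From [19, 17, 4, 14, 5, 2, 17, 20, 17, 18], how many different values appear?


List all unique values:
Distinct values: [2, 4, 5, 14, 17, 18, 19, 20]
Count = 8
Final answer: 8


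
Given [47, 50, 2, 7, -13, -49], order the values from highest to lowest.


Original list: [47, 50, 2, 7, -13, -49]
Repeatedly take the largest remaining element:
  Remaining [47, 50, 2, 7, -13, -49] -> largest is 50
  Remaining [47, 2, 7, -13, -49] -> largest is 47
  Remaining [2, 7, -13, -49] -> largest is 7
  Remaining [2, -13, -49] -> largest is 2
  Remaining [-13, -49] -> largest is -13
  Remaining [-49] -> largest is -49
Collecting the picks in order gives the descending list.
Final answer: [50, 47, 7, 2, -13, -49]
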